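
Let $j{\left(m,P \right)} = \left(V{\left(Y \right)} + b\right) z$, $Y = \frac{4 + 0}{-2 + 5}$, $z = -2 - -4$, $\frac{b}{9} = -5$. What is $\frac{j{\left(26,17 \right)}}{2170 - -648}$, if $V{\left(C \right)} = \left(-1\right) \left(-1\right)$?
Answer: $- \frac{44}{1409} \approx -0.031228$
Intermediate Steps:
$b = -45$ ($b = 9 \left(-5\right) = -45$)
$z = 2$ ($z = -2 + 4 = 2$)
$Y = \frac{4}{3} \approx 1.3333$
$V{\left(C \right)} = 1$
$j{\left(m,P \right)} = -88$ ($j{\left(m,P \right)} = \left(1 - 45\right) 2 = \left(-44\right) 2 = -88$)
$\frac{j{\left(26,17 \right)}}{2170 - -648} = - \frac{88}{2170 - -648} = - \frac{88}{2170 + 648} = - \frac{88}{2818} = \left(-88\right) \frac{1}{2818} = - \frac{44}{1409}$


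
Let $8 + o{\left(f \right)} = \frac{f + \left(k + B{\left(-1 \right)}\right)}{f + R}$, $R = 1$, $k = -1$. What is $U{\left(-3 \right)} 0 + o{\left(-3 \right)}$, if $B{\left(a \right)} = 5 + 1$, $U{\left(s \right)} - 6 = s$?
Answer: $-9$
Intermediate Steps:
$U{\left(s \right)} = 6 + s$
$B{\left(a \right)} = 6$
$o{\left(f \right)} = -8 + \frac{5 + f}{1 + f}$ ($o{\left(f \right)} = -8 + \frac{f + \left(-1 + 6\right)}{f + 1} = -8 + \frac{f + 5}{1 + f} = -8 + \frac{5 + f}{1 + f}$)
$U{\left(-3 \right)} 0 + o{\left(-3 \right)} = \left(6 - 3\right) 0 + \frac{-3 - -21}{1 - 3} = 3 \cdot 0 + \frac{-3 + 21}{-2} = 0 - 9 = -9$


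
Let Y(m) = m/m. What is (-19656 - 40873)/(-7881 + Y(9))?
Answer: 60529/7880 ≈ 7.6813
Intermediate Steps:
Y(m) = 1
(-19656 - 40873)/(-7881 + Y(9)) = (-19656 - 40873)/(-7881 + 1) = -60529/(-7880) = -60529*(-1/7880) = 60529/7880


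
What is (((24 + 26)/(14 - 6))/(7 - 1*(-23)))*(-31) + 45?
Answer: 925/24 ≈ 38.542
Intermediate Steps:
(((24 + 26)/(14 - 6))/(7 - 1*(-23)))*(-31) + 45 = ((50/8)/(7 + 23))*(-31) + 45 = ((50*(1/8))/30)*(-31) + 45 = ((25/4)*(1/30))*(-31) + 45 = (5/24)*(-31) + 45 = -155/24 + 45 = 925/24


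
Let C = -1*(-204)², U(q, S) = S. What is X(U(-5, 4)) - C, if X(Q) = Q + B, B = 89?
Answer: 41709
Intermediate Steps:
C = -41616 (C = -1*41616 = -41616)
X(Q) = 89 + Q (X(Q) = Q + 89 = 89 + Q)
X(U(-5, 4)) - C = (89 + 4) - 1*(-41616) = 93 + 41616 = 41709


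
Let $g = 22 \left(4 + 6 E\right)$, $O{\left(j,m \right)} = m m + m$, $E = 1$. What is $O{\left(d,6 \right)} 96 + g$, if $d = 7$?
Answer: $4252$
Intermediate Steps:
$O{\left(j,m \right)} = m + m^{2}$ ($O{\left(j,m \right)} = m^{2} + m = m + m^{2}$)
$g = 220$ ($g = 22 \left(4 + 6 \cdot 1\right) = 22 \left(4 + 6\right) = 22 \cdot 10 = 220$)
$O{\left(d,6 \right)} 96 + g = 6 \left(1 + 6\right) 96 + 220 = 6 \cdot 7 \cdot 96 + 220 = 42 \cdot 96 + 220 = 4032 + 220 = 4252$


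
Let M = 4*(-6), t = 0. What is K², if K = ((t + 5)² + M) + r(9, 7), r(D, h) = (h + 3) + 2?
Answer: 169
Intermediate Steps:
r(D, h) = 5 + h (r(D, h) = (3 + h) + 2 = 5 + h)
M = -24
K = 13 (K = ((0 + 5)² - 24) + (5 + 7) = (5² - 24) + 12 = (25 - 24) + 12 = 1 + 12 = 13)
K² = 13² = 169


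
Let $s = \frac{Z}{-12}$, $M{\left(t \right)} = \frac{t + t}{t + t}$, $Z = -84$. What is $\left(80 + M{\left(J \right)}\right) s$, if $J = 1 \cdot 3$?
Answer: $567$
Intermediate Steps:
$J = 3$
$M{\left(t \right)} = 1$ ($M{\left(t \right)} = \frac{2 t}{2 t} = 2 t \frac{1}{2 t} = 1$)
$s = 7$ ($s = - \frac{84}{-12} = \left(-84\right) \left(- \frac{1}{12}\right) = 7$)
$\left(80 + M{\left(J \right)}\right) s = \left(80 + 1\right) 7 = 81 \cdot 7 = 567$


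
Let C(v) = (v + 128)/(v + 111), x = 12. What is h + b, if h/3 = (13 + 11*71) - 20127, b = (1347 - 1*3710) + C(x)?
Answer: -7424386/123 ≈ -60361.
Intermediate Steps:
C(v) = (128 + v)/(111 + v)
b = -290509/123 (b = (1347 - 1*3710) + (128 + 12)/(111 + 12) = (1347 - 3710) + 140/123 = -2363 + (1/123)*140 = -2363 + 140/123 = -290509/123 ≈ -2361.9)
h = -57999 (h = 3*((13 + 11*71) - 20127) = 3*((13 + 781) - 20127) = 3*(794 - 20127) = 3*(-19333) = -57999)
h + b = -57999 - 290509/123 = -7424386/123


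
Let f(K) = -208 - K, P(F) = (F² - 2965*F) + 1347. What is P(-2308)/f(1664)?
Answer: -12171431/1872 ≈ -6501.8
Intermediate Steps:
P(F) = 1347 + F² - 2965*F
P(-2308)/f(1664) = (1347 + (-2308)² - 2965*(-2308))/(-208 - 1*1664) = (1347 + 5326864 + 6843220)/(-208 - 1664) = 12171431/(-1872) = 12171431*(-1/1872) = -12171431/1872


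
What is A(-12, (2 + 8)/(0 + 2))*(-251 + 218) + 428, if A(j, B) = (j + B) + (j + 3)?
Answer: 956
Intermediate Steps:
A(j, B) = 3 + B + 2*j (A(j, B) = (B + j) + (3 + j) = 3 + B + 2*j)
A(-12, (2 + 8)/(0 + 2))*(-251 + 218) + 428 = (3 + (2 + 8)/(0 + 2) + 2*(-12))*(-251 + 218) + 428 = (3 + 10/2 - 24)*(-33) + 428 = (3 + 10*(½) - 24)*(-33) + 428 = (3 + 5 - 24)*(-33) + 428 = -16*(-33) + 428 = 528 + 428 = 956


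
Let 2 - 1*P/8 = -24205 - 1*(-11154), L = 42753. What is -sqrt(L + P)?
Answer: -9*sqrt(1817) ≈ -383.64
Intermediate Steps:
P = 104424 (P = 16 - 8*(-24205 - 1*(-11154)) = 16 - 8*(-24205 + 11154) = 16 - 8*(-13051) = 16 + 104408 = 104424)
-sqrt(L + P) = -sqrt(42753 + 104424) = -sqrt(147177) = -9*sqrt(1817)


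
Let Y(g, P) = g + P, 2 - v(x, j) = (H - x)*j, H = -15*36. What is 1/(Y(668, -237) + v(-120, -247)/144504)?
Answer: 72252/31088743 ≈ 0.0023241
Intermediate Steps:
H = -540
v(x, j) = 2 - j*(-540 - x) (v(x, j) = 2 - (-540 - x)*j = 2 - j*(-540 - x))
Y(g, P) = P + g
1/(Y(668, -237) + v(-120, -247)/144504) = 1/((-237 + 668) + (2 + 540*(-247) - 247*(-120))/144504) = 1/(431 + (2 - 133380 + 29640)*(1/144504)) = 1/(431 - 103738*1/144504) = 1/(431 - 51869/72252) = 1/(31088743/72252) = 72252/31088743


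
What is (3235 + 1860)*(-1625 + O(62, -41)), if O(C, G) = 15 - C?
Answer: -8518840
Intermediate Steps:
(3235 + 1860)*(-1625 + O(62, -41)) = (3235 + 1860)*(-1625 + (15 - 1*62)) = 5095*(-1625 + (15 - 62)) = 5095*(-1625 - 47) = 5095*(-1672) = -8518840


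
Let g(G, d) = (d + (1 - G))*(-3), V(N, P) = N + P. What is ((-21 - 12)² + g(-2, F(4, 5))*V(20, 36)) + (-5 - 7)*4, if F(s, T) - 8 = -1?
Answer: -639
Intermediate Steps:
F(s, T) = 7 (F(s, T) = 8 - 1 = 7)
g(G, d) = -3 - 3*d + 3*G (g(G, d) = (1 + d - G)*(-3) = -3 - 3*d + 3*G)
((-21 - 12)² + g(-2, F(4, 5))*V(20, 36)) + (-5 - 7)*4 = ((-21 - 12)² + (-3 - 3*7 + 3*(-2))*(20 + 36)) + (-5 - 7)*4 = ((-33)² + (-3 - 21 - 6)*56) - 12*4 = (1089 - 30*56) - 48 = (1089 - 1680) - 48 = -591 - 48 = -639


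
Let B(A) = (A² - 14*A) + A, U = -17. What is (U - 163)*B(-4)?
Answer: -12240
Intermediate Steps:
B(A) = A² - 13*A
(U - 163)*B(-4) = (-17 - 163)*(-4*(-13 - 4)) = -(-720)*(-17) = -180*68 = -12240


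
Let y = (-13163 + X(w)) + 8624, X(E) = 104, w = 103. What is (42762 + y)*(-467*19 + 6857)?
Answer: -77267232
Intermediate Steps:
y = -4435 (y = (-13163 + 104) + 8624 = -13059 + 8624 = -4435)
(42762 + y)*(-467*19 + 6857) = (42762 - 4435)*(-467*19 + 6857) = 38327*(-8873 + 6857) = 38327*(-2016) = -77267232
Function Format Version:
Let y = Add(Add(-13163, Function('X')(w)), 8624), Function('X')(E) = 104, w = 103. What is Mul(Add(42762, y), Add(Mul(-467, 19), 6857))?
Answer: -77267232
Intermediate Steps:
y = -4435 (y = Add(Add(-13163, 104), 8624) = Add(-13059, 8624) = -4435)
Mul(Add(42762, y), Add(Mul(-467, 19), 6857)) = Mul(Add(42762, -4435), Add(Mul(-467, 19), 6857)) = Mul(38327, Add(-8873, 6857)) = Mul(38327, -2016) = -77267232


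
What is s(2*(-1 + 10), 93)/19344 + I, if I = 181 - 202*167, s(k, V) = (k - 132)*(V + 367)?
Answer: -27045903/806 ≈ -33556.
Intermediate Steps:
s(k, V) = (-132 + k)*(367 + V)
I = -33553 (I = 181 - 33734 = -33553)
s(2*(-1 + 10), 93)/19344 + I = (-48444 - 132*93 + 367*(2*(-1 + 10)) + 93*(2*(-1 + 10)))/19344 - 33553 = (-48444 - 12276 + 367*(2*9) + 93*(2*9))*(1/19344) - 33553 = (-48444 - 12276 + 367*18 + 93*18)*(1/19344) - 33553 = (-48444 - 12276 + 6606 + 1674)*(1/19344) - 33553 = -52440*1/19344 - 33553 = -2185/806 - 33553 = -27045903/806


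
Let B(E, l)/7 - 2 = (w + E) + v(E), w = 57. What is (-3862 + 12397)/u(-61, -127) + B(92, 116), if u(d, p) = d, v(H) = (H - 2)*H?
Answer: 3591502/61 ≈ 58877.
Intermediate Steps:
v(H) = H*(-2 + H) (v(H) = (-2 + H)*H = H*(-2 + H))
B(E, l) = 413 + 7*E + 7*E*(-2 + E) (B(E, l) = 14 + 7*((57 + E) + E*(-2 + E)) = 14 + 7*(57 + E + E*(-2 + E)) = 14 + (399 + 7*E + 7*E*(-2 + E)) = 413 + 7*E + 7*E*(-2 + E))
(-3862 + 12397)/u(-61, -127) + B(92, 116) = (-3862 + 12397)/(-61) + (413 - 7*92 + 7*92**2) = 8535*(-1/61) + (413 - 644 + 7*8464) = -8535/61 + (413 - 644 + 59248) = -8535/61 + 59017 = 3591502/61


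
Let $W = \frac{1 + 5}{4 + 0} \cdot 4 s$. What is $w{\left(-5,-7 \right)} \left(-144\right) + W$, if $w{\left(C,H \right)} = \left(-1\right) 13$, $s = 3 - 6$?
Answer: $1854$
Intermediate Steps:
$s = -3$ ($s = 3 - 6 = -3$)
$w{\left(C,H \right)} = -13$
$W = -18$ ($W = \frac{1 + 5}{4 + 0} \cdot 4 \left(-3\right) = \frac{6}{4} \cdot 4 \left(-3\right) = 6 \cdot \frac{1}{4} \cdot 4 \left(-3\right) = \frac{3}{2} \cdot 4 \left(-3\right) = 6 \left(-3\right) = -18$)
$w{\left(-5,-7 \right)} \left(-144\right) + W = \left(-13\right) \left(-144\right) - 18 = 1872 - 18 = 1854$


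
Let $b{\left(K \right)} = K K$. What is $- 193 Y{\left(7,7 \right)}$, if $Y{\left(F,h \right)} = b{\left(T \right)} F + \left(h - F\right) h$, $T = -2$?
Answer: $-5404$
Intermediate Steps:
$b{\left(K \right)} = K^{2}$
$Y{\left(F,h \right)} = 4 F + h \left(h - F\right)$ ($Y{\left(F,h \right)} = \left(-2\right)^{2} F + \left(h - F\right) h = 4 F + h \left(h - F\right)$)
$- 193 Y{\left(7,7 \right)} = - 193 \left(7^{2} + 4 \cdot 7 - 7 \cdot 7\right) = - 193 \left(49 + 28 - 49\right) = \left(-193\right) 28 = -5404$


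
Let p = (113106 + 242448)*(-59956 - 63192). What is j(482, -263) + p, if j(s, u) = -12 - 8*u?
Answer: -43785761900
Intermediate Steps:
p = -43785763992 (p = 355554*(-123148) = -43785763992)
j(482, -263) + p = (-12 - 8*(-263)) - 43785763992 = (-12 + 2104) - 43785763992 = 2092 - 43785763992 = -43785761900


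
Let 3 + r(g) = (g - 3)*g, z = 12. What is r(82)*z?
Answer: 77700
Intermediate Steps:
r(g) = -3 + g*(-3 + g) (r(g) = -3 + (g - 3)*g = -3 + (-3 + g)*g = -3 + g*(-3 + g))
r(82)*z = (-3 + 82**2 - 3*82)*12 = (-3 + 6724 - 246)*12 = 6475*12 = 77700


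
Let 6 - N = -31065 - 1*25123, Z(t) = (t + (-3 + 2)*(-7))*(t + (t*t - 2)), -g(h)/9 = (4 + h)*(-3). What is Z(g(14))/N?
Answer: 58341620/28097 ≈ 2076.4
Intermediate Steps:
g(h) = 108 + 27*h (g(h) = -9*(4 + h)*(-3) = -9*(-12 - 3*h) = 108 + 27*h)
Z(t) = (7 + t)*(-2 + t + t²) (Z(t) = (t - 1*(-7))*(t + (t² - 2)) = (t + 7)*(t + (-2 + t²)) = (7 + t)*(-2 + t + t²))
N = 56194 (N = 6 - (-31065 - 1*25123) = 6 - (-31065 - 25123) = 6 - 1*(-56188) = 6 + 56188 = 56194)
Z(g(14))/N = (-14 + (108 + 27*14)³ + 5*(108 + 27*14) + 8*(108 + 27*14)²)/56194 = (-14 + (108 + 378)³ + 5*(108 + 378) + 8*(108 + 378)²)*(1/56194) = (-14 + 486³ + 5*486 + 8*486²)*(1/56194) = (-14 + 114791256 + 2430 + 8*236196)*(1/56194) = (-14 + 114791256 + 2430 + 1889568)*(1/56194) = 116683240*(1/56194) = 58341620/28097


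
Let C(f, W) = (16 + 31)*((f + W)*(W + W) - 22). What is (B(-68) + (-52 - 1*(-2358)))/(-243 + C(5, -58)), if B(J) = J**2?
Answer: 330/13699 ≈ 0.024089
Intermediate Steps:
C(f, W) = -1034 + 94*W*(W + f) (C(f, W) = 47*((W + f)*(2*W) - 22) = 47*(2*W*(W + f) - 22) = 47*(-22 + 2*W*(W + f)) = -1034 + 94*W*(W + f))
(B(-68) + (-52 - 1*(-2358)))/(-243 + C(5, -58)) = ((-68)**2 + (-52 - 1*(-2358)))/(-243 + (-1034 + 94*(-58)**2 + 94*(-58)*5)) = (4624 + (-52 + 2358))/(-243 + (-1034 + 94*3364 - 27260)) = (4624 + 2306)/(-243 + (-1034 + 316216 - 27260)) = 6930/(-243 + 287922) = 6930/287679 = 6930*(1/287679) = 330/13699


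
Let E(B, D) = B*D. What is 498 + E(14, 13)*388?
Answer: 71114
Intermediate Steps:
498 + E(14, 13)*388 = 498 + (14*13)*388 = 498 + 182*388 = 498 + 70616 = 71114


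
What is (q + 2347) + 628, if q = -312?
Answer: 2663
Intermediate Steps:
(q + 2347) + 628 = (-312 + 2347) + 628 = 2035 + 628 = 2663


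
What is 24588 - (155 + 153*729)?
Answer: -87104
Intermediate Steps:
24588 - (155 + 153*729) = 24588 - (155 + 111537) = 24588 - 1*111692 = 24588 - 111692 = -87104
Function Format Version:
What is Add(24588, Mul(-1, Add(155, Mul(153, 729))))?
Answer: -87104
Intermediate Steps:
Add(24588, Mul(-1, Add(155, Mul(153, 729)))) = Add(24588, Mul(-1, Add(155, 111537))) = Add(24588, Mul(-1, 111692)) = Add(24588, -111692) = -87104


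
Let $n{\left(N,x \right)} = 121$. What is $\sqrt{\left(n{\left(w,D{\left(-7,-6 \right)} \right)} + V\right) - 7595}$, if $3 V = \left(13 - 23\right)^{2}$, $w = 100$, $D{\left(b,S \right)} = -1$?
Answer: $\frac{i \sqrt{66966}}{3} \approx 86.259 i$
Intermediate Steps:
$V = \frac{100}{3}$ ($V = \frac{\left(13 - 23\right)^{2}}{3} = \frac{\left(-10\right)^{2}}{3} = \frac{1}{3} \cdot 100 = \frac{100}{3} \approx 33.333$)
$\sqrt{\left(n{\left(w,D{\left(-7,-6 \right)} \right)} + V\right) - 7595} = \sqrt{\left(121 + \frac{100}{3}\right) - 7595} = \sqrt{\frac{463}{3} - 7595} = \sqrt{- \frac{22322}{3}} = \frac{i \sqrt{66966}}{3}$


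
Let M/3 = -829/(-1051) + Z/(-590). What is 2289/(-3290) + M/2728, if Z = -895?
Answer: -55113905049/79505459440 ≈ -0.69321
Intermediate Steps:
M = 857853/124018 (M = 3*(-829/(-1051) - 895/(-590)) = 3*(-829*(-1/1051) - 895*(-1/590)) = 3*(829/1051 + 179/118) = 3*(285951/124018) = 857853/124018 ≈ 6.9172)
2289/(-3290) + M/2728 = 2289/(-3290) + (857853/124018)/2728 = 2289*(-1/3290) + (857853/124018)*(1/2728) = -327/470 + 857853/338321104 = -55113905049/79505459440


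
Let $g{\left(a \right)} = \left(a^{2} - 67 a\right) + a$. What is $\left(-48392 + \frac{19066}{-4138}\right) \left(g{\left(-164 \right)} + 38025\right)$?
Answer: $- \frac{7584542347845}{2069} \approx -3.6658 \cdot 10^{9}$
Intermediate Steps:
$g{\left(a \right)} = a^{2} - 66 a$
$\left(-48392 + \frac{19066}{-4138}\right) \left(g{\left(-164 \right)} + 38025\right) = \left(-48392 + \frac{19066}{-4138}\right) \left(- 164 \left(-66 - 164\right) + 38025\right) = \left(-48392 + 19066 \left(- \frac{1}{4138}\right)\right) \left(\left(-164\right) \left(-230\right) + 38025\right) = \left(-48392 - \frac{9533}{2069}\right) \left(37720 + 38025\right) = \left(- \frac{100132581}{2069}\right) 75745 = - \frac{7584542347845}{2069}$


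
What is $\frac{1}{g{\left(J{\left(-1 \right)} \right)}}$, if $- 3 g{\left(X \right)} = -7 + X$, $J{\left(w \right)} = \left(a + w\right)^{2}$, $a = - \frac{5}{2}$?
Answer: $- \frac{4}{7} \approx -0.57143$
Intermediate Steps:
$a = - \frac{5}{2}$ ($a = \left(-5\right) \frac{1}{2} = - \frac{5}{2} \approx -2.5$)
$J{\left(w \right)} = \left(- \frac{5}{2} + w\right)^{2}$
$g{\left(X \right)} = \frac{7}{3} - \frac{X}{3}$ ($g{\left(X \right)} = - \frac{-7 + X}{3} = \frac{7}{3} - \frac{X}{3}$)
$\frac{1}{g{\left(J{\left(-1 \right)} \right)}} = \frac{1}{\frac{7}{3} - \frac{\frac{1}{4} \left(-5 + 2 \left(-1\right)\right)^{2}}{3}} = \frac{1}{\frac{7}{3} - \frac{\frac{1}{4} \left(-5 - 2\right)^{2}}{3}} = \frac{1}{\frac{7}{3} - \frac{\frac{1}{4} \left(-7\right)^{2}}{3}} = \frac{1}{\frac{7}{3} - \frac{\frac{1}{4} \cdot 49}{3}} = \frac{1}{\frac{7}{3} - \frac{49}{12}} = \frac{1}{- \frac{7}{4}} = - \frac{4}{7}$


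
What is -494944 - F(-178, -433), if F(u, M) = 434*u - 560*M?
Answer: -660172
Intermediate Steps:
F(u, M) = -560*M + 434*u
-494944 - F(-178, -433) = -494944 - (-560*(-433) + 434*(-178)) = -494944 - (242480 - 77252) = -494944 - 1*165228 = -494944 - 165228 = -660172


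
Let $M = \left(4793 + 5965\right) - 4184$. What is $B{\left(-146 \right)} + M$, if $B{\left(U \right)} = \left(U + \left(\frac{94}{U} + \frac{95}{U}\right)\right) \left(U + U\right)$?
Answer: $49584$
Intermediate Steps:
$M = 6574$ ($M = 10758 - 4184 = 6574$)
$B{\left(U \right)} = 2 U \left(U + \frac{189}{U}\right)$ ($B{\left(U \right)} = \left(U + \frac{189}{U}\right) 2 U = 2 U \left(U + \frac{189}{U}\right)$)
$B{\left(-146 \right)} + M = \left(378 + 2 \left(-146\right)^{2}\right) + 6574 = \left(378 + 2 \cdot 21316\right) + 6574 = \left(378 + 42632\right) + 6574 = 43010 + 6574 = 49584$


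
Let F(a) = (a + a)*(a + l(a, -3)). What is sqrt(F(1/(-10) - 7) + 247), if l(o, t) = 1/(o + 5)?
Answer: sqrt(15637062)/210 ≈ 18.830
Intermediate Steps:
l(o, t) = 1/(5 + o)
F(a) = 2*a*(a + 1/(5 + a)) (F(a) = (a + a)*(a + 1/(5 + a)) = (2*a)*(a + 1/(5 + a)) = 2*a*(a + 1/(5 + a)))
sqrt(F(1/(-10) - 7) + 247) = sqrt(2*(1/(-10) - 7)*(1 + (1/(-10) - 7)*(5 + (1/(-10) - 7)))/(5 + (1/(-10) - 7)) + 247) = sqrt(2*(-1/10 - 7)*(1 + (-1/10 - 7)*(5 + (-1/10 - 7)))/(5 + (-1/10 - 7)) + 247) = sqrt(2*(-71/10)*(1 - 71*(5 - 71/10)/10)/(5 - 71/10) + 247) = sqrt(2*(-71/10)*(1 - 71/10*(-21/10))/(-21/10) + 247) = sqrt(2*(-71/10)*(-10/21)*(1 + 1491/100) + 247) = sqrt(2*(-71/10)*(-10/21)*(1591/100) + 247) = sqrt(112961/1050 + 247) = sqrt(372311/1050) = sqrt(15637062)/210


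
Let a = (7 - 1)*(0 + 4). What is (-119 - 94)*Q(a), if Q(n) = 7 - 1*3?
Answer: -852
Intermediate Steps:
a = 24 (a = 6*4 = 24)
Q(n) = 4 (Q(n) = 7 - 3 = 4)
(-119 - 94)*Q(a) = (-119 - 94)*4 = -213*4 = -852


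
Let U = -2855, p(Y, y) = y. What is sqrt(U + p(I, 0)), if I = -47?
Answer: I*sqrt(2855) ≈ 53.432*I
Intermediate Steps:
sqrt(U + p(I, 0)) = sqrt(-2855 + 0) = sqrt(-2855) = I*sqrt(2855)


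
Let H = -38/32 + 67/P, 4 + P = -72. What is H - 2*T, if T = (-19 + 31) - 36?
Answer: 13963/304 ≈ 45.931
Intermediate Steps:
P = -76 (P = -4 - 72 = -76)
T = -24 (T = 12 - 36 = -24)
H = -629/304 (H = -38/32 + 67/(-76) = -38*1/32 + 67*(-1/76) = -19/16 - 67/76 = -629/304 ≈ -2.0691)
H - 2*T = -629/304 - 2*(-24) = -629/304 + 48 = 13963/304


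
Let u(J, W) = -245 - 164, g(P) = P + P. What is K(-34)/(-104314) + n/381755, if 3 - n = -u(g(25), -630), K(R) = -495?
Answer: 146617241/39822391070 ≈ 0.0036818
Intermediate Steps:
g(P) = 2*P
u(J, W) = -409
n = -406 (n = 3 - (-1)*(-409) = 3 - 1*409 = 3 - 409 = -406)
K(-34)/(-104314) + n/381755 = -495/(-104314) - 406/381755 = -495*(-1/104314) - 406*1/381755 = 495/104314 - 406/381755 = 146617241/39822391070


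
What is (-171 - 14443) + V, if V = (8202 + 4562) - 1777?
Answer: -3627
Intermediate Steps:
V = 10987 (V = 12764 - 1777 = 10987)
(-171 - 14443) + V = (-171 - 14443) + 10987 = -14614 + 10987 = -3627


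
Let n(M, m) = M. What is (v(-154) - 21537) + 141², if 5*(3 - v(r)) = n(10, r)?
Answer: -1655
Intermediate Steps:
v(r) = 1 (v(r) = 3 - ⅕*10 = 3 - 2 = 1)
(v(-154) - 21537) + 141² = (1 - 21537) + 141² = -21536 + 19881 = -1655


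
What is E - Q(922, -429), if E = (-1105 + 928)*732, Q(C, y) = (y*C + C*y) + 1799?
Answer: 659713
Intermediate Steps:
Q(C, y) = 1799 + 2*C*y (Q(C, y) = (C*y + C*y) + 1799 = 2*C*y + 1799 = 1799 + 2*C*y)
E = -129564 (E = -177*732 = -129564)
E - Q(922, -429) = -129564 - (1799 + 2*922*(-429)) = -129564 - (1799 - 791076) = -129564 - 1*(-789277) = -129564 + 789277 = 659713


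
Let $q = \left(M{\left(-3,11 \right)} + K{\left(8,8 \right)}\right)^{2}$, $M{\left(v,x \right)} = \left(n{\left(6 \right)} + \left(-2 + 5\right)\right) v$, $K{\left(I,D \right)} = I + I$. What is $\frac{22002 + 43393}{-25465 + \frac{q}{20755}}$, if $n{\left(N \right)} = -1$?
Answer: $- \frac{54290929}{21141039} \approx -2.568$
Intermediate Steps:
$K{\left(I,D \right)} = 2 I$
$M{\left(v,x \right)} = 2 v$ ($M{\left(v,x \right)} = \left(-1 + \left(-2 + 5\right)\right) v = \left(-1 + 3\right) v = 2 v$)
$q = 100$ ($q = \left(2 \left(-3\right) + 2 \cdot 8\right)^{2} = \left(-6 + 16\right)^{2} = 10^{2} = 100$)
$\frac{22002 + 43393}{-25465 + \frac{q}{20755}} = \frac{22002 + 43393}{-25465 + \frac{100}{20755}} = \frac{65395}{-25465 + 100 \cdot \frac{1}{20755}} = \frac{65395}{-25465 + \frac{20}{4151}} = \frac{65395}{- \frac{105705195}{4151}} = 65395 \left(- \frac{4151}{105705195}\right) = - \frac{54290929}{21141039}$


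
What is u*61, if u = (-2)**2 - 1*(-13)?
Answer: 1037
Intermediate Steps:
u = 17 (u = 4 + 13 = 17)
u*61 = 17*61 = 1037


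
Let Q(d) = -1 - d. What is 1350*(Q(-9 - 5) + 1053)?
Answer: 1439100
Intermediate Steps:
1350*(Q(-9 - 5) + 1053) = 1350*((-1 - (-9 - 5)) + 1053) = 1350*((-1 - 1*(-14)) + 1053) = 1350*((-1 + 14) + 1053) = 1350*(13 + 1053) = 1350*1066 = 1439100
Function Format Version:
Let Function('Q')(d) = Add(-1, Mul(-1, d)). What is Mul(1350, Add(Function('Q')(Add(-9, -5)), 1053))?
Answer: 1439100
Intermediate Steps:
Mul(1350, Add(Function('Q')(Add(-9, -5)), 1053)) = Mul(1350, Add(Add(-1, Mul(-1, Add(-9, -5))), 1053)) = Mul(1350, Add(Add(-1, Mul(-1, -14)), 1053)) = Mul(1350, Add(Add(-1, 14), 1053)) = Mul(1350, Add(13, 1053)) = Mul(1350, 1066) = 1439100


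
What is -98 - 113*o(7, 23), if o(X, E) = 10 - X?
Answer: -437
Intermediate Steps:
-98 - 113*o(7, 23) = -98 - 113*(10 - 1*7) = -98 - 113*(10 - 7) = -98 - 113*3 = -98 - 339 = -437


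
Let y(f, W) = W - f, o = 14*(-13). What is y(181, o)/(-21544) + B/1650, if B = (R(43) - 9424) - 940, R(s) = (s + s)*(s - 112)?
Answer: -175262581/17773800 ≈ -9.8607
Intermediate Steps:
R(s) = 2*s*(-112 + s) (R(s) = (2*s)*(-112 + s) = 2*s*(-112 + s))
o = -182
B = -16298 (B = (2*43*(-112 + 43) - 9424) - 940 = (2*43*(-69) - 9424) - 940 = (-5934 - 9424) - 940 = -15358 - 940 = -16298)
y(181, o)/(-21544) + B/1650 = (-182 - 1*181)/(-21544) - 16298/1650 = (-182 - 181)*(-1/21544) - 16298*1/1650 = -363*(-1/21544) - 8149/825 = 363/21544 - 8149/825 = -175262581/17773800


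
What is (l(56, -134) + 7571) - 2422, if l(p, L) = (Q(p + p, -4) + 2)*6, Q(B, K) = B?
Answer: 5833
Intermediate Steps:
l(p, L) = 12 + 12*p (l(p, L) = ((p + p) + 2)*6 = (2*p + 2)*6 = (2 + 2*p)*6 = 12 + 12*p)
(l(56, -134) + 7571) - 2422 = ((12 + 12*56) + 7571) - 2422 = ((12 + 672) + 7571) - 2422 = (684 + 7571) - 2422 = 8255 - 2422 = 5833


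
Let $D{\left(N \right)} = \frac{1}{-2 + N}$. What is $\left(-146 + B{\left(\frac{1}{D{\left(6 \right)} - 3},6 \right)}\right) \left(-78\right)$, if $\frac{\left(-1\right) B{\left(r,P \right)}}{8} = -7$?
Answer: $7020$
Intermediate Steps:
$B{\left(r,P \right)} = 56$ ($B{\left(r,P \right)} = \left(-8\right) \left(-7\right) = 56$)
$\left(-146 + B{\left(\frac{1}{D{\left(6 \right)} - 3},6 \right)}\right) \left(-78\right) = \left(-146 + 56\right) \left(-78\right) = \left(-90\right) \left(-78\right) = 7020$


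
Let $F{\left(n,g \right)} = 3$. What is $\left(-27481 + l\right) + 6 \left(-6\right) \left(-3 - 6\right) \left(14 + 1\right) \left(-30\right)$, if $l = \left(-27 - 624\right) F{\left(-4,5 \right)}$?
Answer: $-175234$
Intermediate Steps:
$l = -1953$ ($l = \left(-27 - 624\right) 3 = \left(-651\right) 3 = -1953$)
$\left(-27481 + l\right) + 6 \left(-6\right) \left(-3 - 6\right) \left(14 + 1\right) \left(-30\right) = \left(-27481 - 1953\right) + 6 \left(-6\right) \left(-3 - 6\right) \left(14 + 1\right) \left(-30\right) = -29434 + - 36 \left(\left(-9\right) 15\right) \left(-30\right) = -29434 + \left(-36\right) \left(-135\right) \left(-30\right) = -29434 + 4860 \left(-30\right) = -29434 - 145800 = -175234$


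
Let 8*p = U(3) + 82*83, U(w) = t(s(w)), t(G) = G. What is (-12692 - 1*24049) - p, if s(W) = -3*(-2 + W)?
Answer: -300731/8 ≈ -37591.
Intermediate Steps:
s(W) = 6 - 3*W
U(w) = 6 - 3*w
p = 6803/8 (p = ((6 - 3*3) + 82*83)/8 = ((6 - 9) + 6806)/8 = (-3 + 6806)/8 = (⅛)*6803 = 6803/8 ≈ 850.38)
(-12692 - 1*24049) - p = (-12692 - 1*24049) - 1*6803/8 = (-12692 - 24049) - 6803/8 = -36741 - 6803/8 = -300731/8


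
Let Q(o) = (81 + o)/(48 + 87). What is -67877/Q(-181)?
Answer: 1832679/20 ≈ 91634.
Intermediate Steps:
Q(o) = ⅗ + o/135 (Q(o) = (81 + o)/135 = (81 + o)*(1/135) = ⅗ + o/135)
-67877/Q(-181) = -67877/(⅗ + (1/135)*(-181)) = -67877/(⅗ - 181/135) = -67877/(-20/27) = -67877*(-27/20) = 1832679/20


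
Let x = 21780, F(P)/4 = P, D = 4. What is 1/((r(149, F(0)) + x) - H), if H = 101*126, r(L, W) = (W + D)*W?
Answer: 1/9054 ≈ 0.00011045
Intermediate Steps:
F(P) = 4*P
r(L, W) = W*(4 + W) (r(L, W) = (W + 4)*W = (4 + W)*W = W*(4 + W))
H = 12726
1/((r(149, F(0)) + x) - H) = 1/(((4*0)*(4 + 4*0) + 21780) - 1*12726) = 1/((0*(4 + 0) + 21780) - 12726) = 1/((0*4 + 21780) - 12726) = 1/((0 + 21780) - 12726) = 1/(21780 - 12726) = 1/9054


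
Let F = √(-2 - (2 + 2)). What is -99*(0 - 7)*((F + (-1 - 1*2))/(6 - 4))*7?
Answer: -14553/2 + 4851*I*√6/2 ≈ -7276.5 + 5941.2*I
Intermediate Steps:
F = I*√6 (F = √(-2 - 1*4) = √(-2 - 4) = √(-6) = I*√6 ≈ 2.4495*I)
-99*(0 - 7)*((F + (-1 - 1*2))/(6 - 4))*7 = -99*(0 - 7)*((I*√6 + (-1 - 1*2))/(6 - 4))*7 = -99*(-7*(I*√6 + (-1 - 2))/2)*7 = -99*(-7*(I*√6 - 3)/2)*7 = -99*(-7*(-3 + I*√6)/2)*7 = -99*(-7*(-3/2 + I*√6/2))*7 = -99*(21/2 - 7*I*√6/2)*7 = -99*(147/2 - 49*I*√6/2) = -14553/2 + 4851*I*√6/2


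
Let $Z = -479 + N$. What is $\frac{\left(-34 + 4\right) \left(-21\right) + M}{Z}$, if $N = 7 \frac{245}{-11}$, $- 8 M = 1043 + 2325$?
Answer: $- \frac{2299}{6984} \approx -0.32918$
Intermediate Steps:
$M = -421$ ($M = - \frac{1043 + 2325}{8} = \left(- \frac{1}{8}\right) 3368 = -421$)
$N = - \frac{1715}{11}$ ($N = 7 \cdot 245 \left(- \frac{1}{11}\right) = 7 \left(- \frac{245}{11}\right) = - \frac{1715}{11} \approx -155.91$)
$Z = - \frac{6984}{11}$ ($Z = -479 - \frac{1715}{11} = - \frac{6984}{11} \approx -634.91$)
$\frac{\left(-34 + 4\right) \left(-21\right) + M}{Z} = \frac{\left(-34 + 4\right) \left(-21\right) - 421}{- \frac{6984}{11}} = \left(\left(-30\right) \left(-21\right) - 421\right) \left(- \frac{11}{6984}\right) = \left(630 - 421\right) \left(- \frac{11}{6984}\right) = 209 \left(- \frac{11}{6984}\right) = - \frac{2299}{6984}$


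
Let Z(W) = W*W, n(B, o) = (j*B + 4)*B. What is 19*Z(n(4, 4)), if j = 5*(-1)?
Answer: 77824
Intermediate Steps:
j = -5
n(B, o) = B*(4 - 5*B) (n(B, o) = (-5*B + 4)*B = (4 - 5*B)*B = B*(4 - 5*B))
Z(W) = W²
19*Z(n(4, 4)) = 19*(4*(4 - 5*4))² = 19*(4*(4 - 20))² = 19*(4*(-16))² = 19*(-64)² = 19*4096 = 77824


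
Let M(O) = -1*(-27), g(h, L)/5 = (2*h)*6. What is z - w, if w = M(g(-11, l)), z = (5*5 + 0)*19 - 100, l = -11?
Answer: 348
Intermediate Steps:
g(h, L) = 60*h (g(h, L) = 5*((2*h)*6) = 5*(12*h) = 60*h)
M(O) = 27
z = 375 (z = (25 + 0)*19 - 100 = 25*19 - 100 = 475 - 100 = 375)
w = 27
z - w = 375 - 1*27 = 375 - 27 = 348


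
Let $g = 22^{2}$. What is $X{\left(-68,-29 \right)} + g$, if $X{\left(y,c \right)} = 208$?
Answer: $692$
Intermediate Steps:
$g = 484$
$X{\left(-68,-29 \right)} + g = 208 + 484 = 692$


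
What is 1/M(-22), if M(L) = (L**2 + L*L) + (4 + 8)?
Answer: 1/980 ≈ 0.0010204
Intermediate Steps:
M(L) = 12 + 2*L**2 (M(L) = (L**2 + L**2) + 12 = 2*L**2 + 12 = 12 + 2*L**2)
1/M(-22) = 1/(12 + 2*(-22)**2) = 1/(12 + 2*484) = 1/(12 + 968) = 1/980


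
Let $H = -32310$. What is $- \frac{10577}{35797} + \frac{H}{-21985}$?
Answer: $\frac{184813145}{157399409} \approx 1.1742$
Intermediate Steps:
$- \frac{10577}{35797} + \frac{H}{-21985} = - \frac{10577}{35797} - \frac{32310}{-21985} = \left(-10577\right) \frac{1}{35797} - - \frac{6462}{4397} = - \frac{10577}{35797} + \frac{6462}{4397} = \frac{184813145}{157399409}$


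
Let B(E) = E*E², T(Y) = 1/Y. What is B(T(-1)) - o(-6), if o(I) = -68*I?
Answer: -409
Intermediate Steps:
T(Y) = 1/Y
B(E) = E³
B(T(-1)) - o(-6) = (1/(-1))³ - (-68)*(-6) = (-1)³ - 1*408 = -1 - 408 = -409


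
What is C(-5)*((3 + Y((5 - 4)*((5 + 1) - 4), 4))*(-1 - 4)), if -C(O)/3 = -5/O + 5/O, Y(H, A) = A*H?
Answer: 0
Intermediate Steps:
C(O) = 0 (C(O) = -3*(-5/O + 5/O) = -3*0 = 0)
C(-5)*((3 + Y((5 - 4)*((5 + 1) - 4), 4))*(-1 - 4)) = 0*((3 + 4*((5 - 4)*((5 + 1) - 4)))*(-1 - 4)) = 0*((3 + 4*(1*(6 - 4)))*(-5)) = 0*((3 + 4*(1*2))*(-5)) = 0*((3 + 4*2)*(-5)) = 0*((3 + 8)*(-5)) = 0*(11*(-5)) = 0*(-55) = 0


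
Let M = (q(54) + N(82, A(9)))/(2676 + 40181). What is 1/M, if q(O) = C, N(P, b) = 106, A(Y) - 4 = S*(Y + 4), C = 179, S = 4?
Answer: 42857/285 ≈ 150.38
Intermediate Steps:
A(Y) = 20 + 4*Y (A(Y) = 4 + 4*(Y + 4) = 4 + 4*(4 + Y) = 4 + (16 + 4*Y) = 20 + 4*Y)
q(O) = 179
M = 285/42857 (M = (179 + 106)/(2676 + 40181) = 285/42857 ≈ 0.0066500)
1/M = 1/(285/42857) = 42857/285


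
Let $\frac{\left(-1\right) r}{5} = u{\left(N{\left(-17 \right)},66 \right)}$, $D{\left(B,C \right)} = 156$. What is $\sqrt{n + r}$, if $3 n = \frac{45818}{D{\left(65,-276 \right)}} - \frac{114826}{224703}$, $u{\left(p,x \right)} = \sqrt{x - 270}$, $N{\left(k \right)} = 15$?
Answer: $\frac{\sqrt{3335787929324058 - 341322122292840 i \sqrt{51}}}{5842278} \approx 10.459 - 3.4141 i$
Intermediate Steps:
$u{\left(p,x \right)} = \sqrt{-270 + x}$
$r = - 10 i \sqrt{51}$ ($r = - 5 \sqrt{-270 + 66} = - 5 \sqrt{-204} = - 5 \cdot 2 i \sqrt{51} = - 10 i \sqrt{51} \approx - 71.414 i$)
$n = \frac{1712921533}{17526834}$ ($n = \frac{\frac{45818}{156} - \frac{114826}{224703}}{3} = \frac{45818 \cdot \frac{1}{156} - \frac{114826}{224703}}{3} = \frac{\frac{22909}{78} - \frac{114826}{224703}}{3} = \frac{1}{3} \cdot \frac{1712921533}{5842278} = \frac{1712921533}{17526834} \approx 97.731$)
$\sqrt{n + r} = \sqrt{\frac{1712921533}{17526834} - 10 i \sqrt{51}}$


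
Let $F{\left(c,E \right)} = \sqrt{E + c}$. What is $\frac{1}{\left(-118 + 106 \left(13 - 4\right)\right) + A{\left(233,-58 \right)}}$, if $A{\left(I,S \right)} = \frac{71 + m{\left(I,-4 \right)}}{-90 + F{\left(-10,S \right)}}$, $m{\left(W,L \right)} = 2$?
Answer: $\frac{6821878}{5697602817} + \frac{146 i \sqrt{17}}{5697602817} \approx 0.0011973 + 1.0565 \cdot 10^{-7} i$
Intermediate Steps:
$A{\left(I,S \right)} = \frac{73}{-90 + \sqrt{-10 + S}}$ ($A{\left(I,S \right)} = \frac{71 + 2}{-90 + \sqrt{S - 10}} = \frac{73}{-90 + \sqrt{-10 + S}}$)
$\frac{1}{\left(-118 + 106 \left(13 - 4\right)\right) + A{\left(233,-58 \right)}} = \frac{1}{\left(-118 + 106 \left(13 - 4\right)\right) + \frac{73}{-90 + \sqrt{-10 - 58}}} = \frac{1}{\left(-118 + 106 \cdot 9\right) + \frac{73}{-90 + \sqrt{-68}}} = \frac{1}{\left(-118 + 954\right) + \frac{73}{-90 + 2 i \sqrt{17}}} = \frac{1}{836 + \frac{73}{-90 + 2 i \sqrt{17}}}$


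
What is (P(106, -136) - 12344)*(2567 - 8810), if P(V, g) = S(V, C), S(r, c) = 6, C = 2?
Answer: 77026134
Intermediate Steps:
P(V, g) = 6
(P(106, -136) - 12344)*(2567 - 8810) = (6 - 12344)*(2567 - 8810) = -12338*(-6243) = 77026134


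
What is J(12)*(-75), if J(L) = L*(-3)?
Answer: 2700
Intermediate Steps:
J(L) = -3*L
J(12)*(-75) = -3*12*(-75) = -36*(-75) = 2700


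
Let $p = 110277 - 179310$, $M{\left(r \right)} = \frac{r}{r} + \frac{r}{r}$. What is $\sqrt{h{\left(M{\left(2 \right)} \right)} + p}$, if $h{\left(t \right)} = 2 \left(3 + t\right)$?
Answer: $i \sqrt{69023} \approx 262.72 i$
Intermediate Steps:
$M{\left(r \right)} = 2$ ($M{\left(r \right)} = 1 + 1 = 2$)
$h{\left(t \right)} = 6 + 2 t$
$p = -69033$ ($p = 110277 - 179310 = -69033$)
$\sqrt{h{\left(M{\left(2 \right)} \right)} + p} = \sqrt{\left(6 + 2 \cdot 2\right) - 69033} = \sqrt{\left(6 + 4\right) - 69033} = \sqrt{10 - 69033} = \sqrt{-69023} = i \sqrt{69023}$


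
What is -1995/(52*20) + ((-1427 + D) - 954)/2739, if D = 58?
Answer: -1576045/569712 ≈ -2.7664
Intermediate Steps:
-1995/(52*20) + ((-1427 + D) - 954)/2739 = -1995/(52*20) + ((-1427 + 58) - 954)/2739 = -1995/1040 + (-1369 - 954)*(1/2739) = -1995*1/1040 - 2323*1/2739 = -399/208 - 2323/2739 = -1576045/569712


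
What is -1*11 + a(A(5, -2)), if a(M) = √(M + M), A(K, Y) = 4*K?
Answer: -11 + 2*√10 ≈ -4.6754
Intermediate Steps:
a(M) = √2*√M (a(M) = √(2*M) = √2*√M)
-1*11 + a(A(5, -2)) = -1*11 + √2*√(4*5) = -11 + √2*√20 = -11 + √2*(2*√5) = -11 + 2*√10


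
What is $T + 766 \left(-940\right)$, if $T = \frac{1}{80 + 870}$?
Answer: $- \frac{684037999}{950} \approx -7.2004 \cdot 10^{5}$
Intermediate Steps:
$T = \frac{1}{950} \approx 0.0010526$
$T + 766 \left(-940\right) = \frac{1}{950} + 766 \left(-940\right) = \frac{1}{950} - 720040 = - \frac{684037999}{950}$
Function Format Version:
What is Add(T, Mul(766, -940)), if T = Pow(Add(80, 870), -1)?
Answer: Rational(-684037999, 950) ≈ -7.2004e+5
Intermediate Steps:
T = Rational(1, 950) (T = Pow(950, -1) = Rational(1, 950) ≈ 0.0010526)
Add(T, Mul(766, -940)) = Add(Rational(1, 950), Mul(766, -940)) = Add(Rational(1, 950), -720040) = Rational(-684037999, 950)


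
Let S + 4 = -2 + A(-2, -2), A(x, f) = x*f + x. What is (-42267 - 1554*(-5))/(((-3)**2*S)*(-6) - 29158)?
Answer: 34497/28942 ≈ 1.1919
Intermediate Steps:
A(x, f) = x + f*x (A(x, f) = f*x + x = x + f*x)
S = -4 (S = -4 + (-2 - 2*(1 - 2)) = -4 + (-2 - 2*(-1)) = -4 + (-2 + 2) = -4 + 0 = -4)
(-42267 - 1554*(-5))/(((-3)**2*S)*(-6) - 29158) = (-42267 - 1554*(-5))/(((-3)**2*(-4))*(-6) - 29158) = (-42267 + 7770)/((9*(-4))*(-6) - 29158) = -34497/(-36*(-6) - 29158) = -34497/(216 - 29158) = -34497/(-28942) = -34497*(-1/28942) = 34497/28942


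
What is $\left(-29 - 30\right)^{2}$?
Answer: $3481$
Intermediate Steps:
$\left(-29 - 30\right)^{2} = \left(-59\right)^{2} = 3481$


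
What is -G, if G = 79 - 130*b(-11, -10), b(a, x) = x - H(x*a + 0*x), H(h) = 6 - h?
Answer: 12141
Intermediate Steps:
b(a, x) = -6 + x + a*x (b(a, x) = x - (6 - (x*a + 0*x)) = x - (6 - (a*x + 0)) = x - (6 - a*x) = x + (-6 + a*x) = -6 + x + a*x)
G = -12141 (G = 79 - 130*(-6 - 10 - 11*(-10)) = 79 - 130*(-6 - 10 + 110) = 79 - 130*94 = 79 - 12220 = -12141)
-G = -1*(-12141) = 12141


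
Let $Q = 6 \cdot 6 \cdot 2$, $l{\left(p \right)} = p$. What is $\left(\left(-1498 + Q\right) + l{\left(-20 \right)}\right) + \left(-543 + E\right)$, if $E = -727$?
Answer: $-2716$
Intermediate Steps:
$Q = 72$ ($Q = 36 \cdot 2 = 72$)
$\left(\left(-1498 + Q\right) + l{\left(-20 \right)}\right) + \left(-543 + E\right) = \left(\left(-1498 + 72\right) - 20\right) - 1270 = \left(-1426 - 20\right) - 1270 = -1446 - 1270 = -2716$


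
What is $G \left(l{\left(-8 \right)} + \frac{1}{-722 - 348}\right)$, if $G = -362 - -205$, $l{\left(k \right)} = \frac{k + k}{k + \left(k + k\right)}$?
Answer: $- \frac{335509}{3210} \approx -104.52$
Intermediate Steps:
$l{\left(k \right)} = \frac{2}{3}$ ($l{\left(k \right)} = \frac{2 k}{k + 2 k} = \frac{2 k}{3 k} = 2 k \frac{1}{3 k} = \frac{2}{3}$)
$G = -157$ ($G = -362 + 205 = -157$)
$G \left(l{\left(-8 \right)} + \frac{1}{-722 - 348}\right) = - 157 \left(\frac{2}{3} + \frac{1}{-722 - 348}\right) = - 157 \left(\frac{2}{3} + \frac{1}{-1070}\right) = - 157 \left(\frac{2}{3} - \frac{1}{1070}\right) = \left(-157\right) \frac{2137}{3210} = - \frac{335509}{3210}$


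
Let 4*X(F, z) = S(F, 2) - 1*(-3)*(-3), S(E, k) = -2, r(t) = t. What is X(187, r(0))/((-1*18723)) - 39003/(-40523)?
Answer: 2921458429/3034848516 ≈ 0.96264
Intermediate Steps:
X(F, z) = -11/4 (X(F, z) = (-2 - 1*(-3)*(-3))/4 = (-2 + 3*(-3))/4 = (-2 - 9)/4 = (¼)*(-11) = -11/4)
X(187, r(0))/((-1*18723)) - 39003/(-40523) = -11/(4*((-1*18723))) - 39003/(-40523) = -11/4/(-18723) - 39003*(-1/40523) = -11/4*(-1/18723) + 39003/40523 = 11/74892 + 39003/40523 = 2921458429/3034848516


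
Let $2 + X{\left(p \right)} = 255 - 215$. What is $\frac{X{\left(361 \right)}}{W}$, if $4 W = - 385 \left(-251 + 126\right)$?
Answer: $\frac{152}{48125} \approx 0.0031584$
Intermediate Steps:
$X{\left(p \right)} = 38$ ($X{\left(p \right)} = -2 + \left(255 - 215\right) = -2 + 40 = 38$)
$W = \frac{48125}{4}$ ($W = \frac{\left(-385\right) \left(-251 + 126\right)}{4} = \frac{\left(-385\right) \left(-125\right)}{4} = \frac{1}{4} \cdot 48125 = \frac{48125}{4} \approx 12031.0$)
$\frac{X{\left(361 \right)}}{W} = \frac{38}{\frac{48125}{4}} = 38 \cdot \frac{4}{48125} = \frac{152}{48125}$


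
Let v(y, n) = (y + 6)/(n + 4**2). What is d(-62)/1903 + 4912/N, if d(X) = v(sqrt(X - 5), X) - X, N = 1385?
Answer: 216964183/60620065 - I*sqrt(67)/87538 ≈ 3.5791 - 9.3506e-5*I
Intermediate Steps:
v(y, n) = (6 + y)/(16 + n) (v(y, n) = (6 + y)/(n + 16) = (6 + y)/(16 + n))
d(X) = -X + (6 + sqrt(-5 + X))/(16 + X) (d(X) = (6 + sqrt(X - 5))/(16 + X) - X = (6 + sqrt(-5 + X))/(16 + X) - X = -X + (6 + sqrt(-5 + X))/(16 + X))
d(-62)/1903 + 4912/N = ((6 + sqrt(-5 - 62) - 1*(-62)*(16 - 62))/(16 - 62))/1903 + 4912/1385 = ((6 + sqrt(-67) - 1*(-62)*(-46))/(-46))*(1/1903) + 4912*(1/1385) = -(6 + I*sqrt(67) - 2852)/46*(1/1903) + 4912/1385 = -(-2846 + I*sqrt(67))/46*(1/1903) + 4912/1385 = (1423/23 - I*sqrt(67)/46)*(1/1903) + 4912/1385 = (1423/43769 - I*sqrt(67)/87538) + 4912/1385 = 216964183/60620065 - I*sqrt(67)/87538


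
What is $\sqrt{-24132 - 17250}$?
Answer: $33 i \sqrt{38} \approx 203.43 i$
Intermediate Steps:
$\sqrt{-24132 - 17250} = \sqrt{-41382} = 33 i \sqrt{38}$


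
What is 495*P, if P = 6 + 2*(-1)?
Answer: 1980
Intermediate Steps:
P = 4 (P = 6 - 2 = 4)
495*P = 495*4 = 1980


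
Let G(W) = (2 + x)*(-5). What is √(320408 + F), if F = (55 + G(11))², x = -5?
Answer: 2*√81327 ≈ 570.36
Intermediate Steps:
G(W) = 15 (G(W) = (2 - 5)*(-5) = -3*(-5) = 15)
F = 4900 (F = (55 + 15)² = 70² = 4900)
√(320408 + F) = √(320408 + 4900) = √325308 = 2*√81327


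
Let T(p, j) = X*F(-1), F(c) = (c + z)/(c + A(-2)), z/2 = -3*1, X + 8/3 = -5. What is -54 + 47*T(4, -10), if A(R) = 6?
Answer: 6757/15 ≈ 450.47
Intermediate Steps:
X = -23/3 (X = -8/3 - 5 = -23/3 ≈ -7.6667)
z = -6 (z = 2*(-3*1) = 2*(-3) = -6)
F(c) = (-6 + c)/(6 + c) (F(c) = (c - 6)/(c + 6) = (-6 + c)/(6 + c))
T(p, j) = 161/15 (T(p, j) = -23*(-6 - 1)/(3*(6 - 1)) = -23*(-7)/(3*5) = -23*(-7)/15 = -23/3*(-7/5) = 161/15)
-54 + 47*T(4, -10) = -54 + 47*(161/15) = -54 + 7567/15 = 6757/15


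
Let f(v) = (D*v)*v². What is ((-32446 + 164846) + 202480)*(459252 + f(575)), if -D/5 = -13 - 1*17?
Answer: 9549727919309760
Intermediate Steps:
D = 150 (D = -5*(-13 - 1*17) = -5*(-13 - 17) = -5*(-30) = 150)
f(v) = 150*v³ (f(v) = (150*v)*v² = 150*v³)
((-32446 + 164846) + 202480)*(459252 + f(575)) = ((-32446 + 164846) + 202480)*(459252 + 150*575³) = (132400 + 202480)*(459252 + 150*190109375) = 334880*(459252 + 28516406250) = 334880*28516865502 = 9549727919309760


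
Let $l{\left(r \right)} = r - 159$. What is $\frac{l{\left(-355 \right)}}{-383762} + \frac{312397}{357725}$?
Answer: $\frac{60034984082}{68640630725} \approx 0.87463$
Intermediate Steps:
$l{\left(r \right)} = -159 + r$
$\frac{l{\left(-355 \right)}}{-383762} + \frac{312397}{357725} = \frac{-159 - 355}{-383762} + \frac{312397}{357725} = \left(-514\right) \left(- \frac{1}{383762}\right) + 312397 \cdot \frac{1}{357725} = \frac{257}{191881} + \frac{312397}{357725} = \frac{60034984082}{68640630725}$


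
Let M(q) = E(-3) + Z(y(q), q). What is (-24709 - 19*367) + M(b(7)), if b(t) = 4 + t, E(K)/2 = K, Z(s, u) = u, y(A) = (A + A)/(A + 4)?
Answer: -31677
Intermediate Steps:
y(A) = 2*A/(4 + A) (y(A) = (2*A)/(4 + A) = 2*A/(4 + A))
E(K) = 2*K
M(q) = -6 + q (M(q) = 2*(-3) + q = -6 + q)
(-24709 - 19*367) + M(b(7)) = (-24709 - 19*367) + (-6 + (4 + 7)) = (-24709 - 6973) + (-6 + 11) = -31682 + 5 = -31677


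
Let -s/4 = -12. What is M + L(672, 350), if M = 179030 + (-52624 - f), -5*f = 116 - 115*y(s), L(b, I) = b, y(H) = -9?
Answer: 636541/5 ≈ 1.2731e+5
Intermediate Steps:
s = 48 (s = -4*(-12) = 48)
f = -1151/5 (f = -(116 - 115*(-9))/5 = -(116 + 1035)/5 = -⅕*1151 = -1151/5 ≈ -230.20)
M = 633181/5 (M = 179030 + (-52624 - 1*(-1151/5)) = 179030 + (-52624 + 1151/5) = 179030 - 261969/5 = 633181/5 ≈ 1.2664e+5)
M + L(672, 350) = 633181/5 + 672 = 636541/5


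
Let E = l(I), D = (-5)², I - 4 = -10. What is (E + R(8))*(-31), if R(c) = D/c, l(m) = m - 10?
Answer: 3193/8 ≈ 399.13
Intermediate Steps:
I = -6 (I = 4 - 10 = -6)
D = 25
l(m) = -10 + m
E = -16 (E = -10 - 6 = -16)
R(c) = 25/c
(E + R(8))*(-31) = (-16 + 25/8)*(-31) = -103/8*(-31) = 3193/8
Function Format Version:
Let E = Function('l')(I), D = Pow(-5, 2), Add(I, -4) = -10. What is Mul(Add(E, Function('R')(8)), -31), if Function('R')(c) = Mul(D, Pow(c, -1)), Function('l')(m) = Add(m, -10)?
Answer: Rational(3193, 8) ≈ 399.13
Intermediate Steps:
I = -6 (I = Add(4, -10) = -6)
D = 25
Function('l')(m) = Add(-10, m)
E = -16 (E = Add(-10, -6) = -16)
Function('R')(c) = Mul(25, Pow(c, -1))
Mul(Add(E, Function('R')(8)), -31) = Mul(Add(-16, Mul(25, Pow(8, -1))), -31) = Mul(Add(-16, Mul(25, Rational(1, 8))), -31) = Mul(Add(-16, Rational(25, 8)), -31) = Mul(Rational(-103, 8), -31) = Rational(3193, 8)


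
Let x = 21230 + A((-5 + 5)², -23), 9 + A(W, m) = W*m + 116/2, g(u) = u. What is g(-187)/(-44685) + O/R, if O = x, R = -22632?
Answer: -7696097/8222040 ≈ -0.93603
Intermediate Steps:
A(W, m) = 49 + W*m (A(W, m) = -9 + (W*m + 116/2) = -9 + (W*m + 116*(½)) = -9 + (W*m + 58) = -9 + (58 + W*m) = 49 + W*m)
x = 21279 (x = 21230 + (49 + (-5 + 5)²*(-23)) = 21230 + (49 + 0²*(-23)) = 21230 + (49 + 0*(-23)) = 21230 + (49 + 0) = 21230 + 49 = 21279)
O = 21279
g(-187)/(-44685) + O/R = -187/(-44685) + 21279/(-22632) = -187*(-1/44685) + 21279*(-1/22632) = 187/44685 - 173/184 = -7696097/8222040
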